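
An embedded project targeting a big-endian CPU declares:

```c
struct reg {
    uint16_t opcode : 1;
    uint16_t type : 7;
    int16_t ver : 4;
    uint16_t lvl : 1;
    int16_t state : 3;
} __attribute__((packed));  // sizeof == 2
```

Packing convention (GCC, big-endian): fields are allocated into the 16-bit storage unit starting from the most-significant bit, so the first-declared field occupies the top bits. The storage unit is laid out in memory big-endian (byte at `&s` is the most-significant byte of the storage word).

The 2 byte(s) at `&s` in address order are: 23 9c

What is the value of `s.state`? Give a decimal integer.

-4

[0]=0x23 [1]=0x9c (big-endian) → word 0x239c
opcode [15+:1] = (word>>15) & 0x1 = 0
type [8+:7] = (word>>8) & 0x7f = 35
ver [4+:4] = (word>>4) & 0xf = 9
lvl [3+:1] = (word>>3) & 0x1 = 1
state [0+:3] = (word>>0) & 0x7 = 4  ←
state signed 3b, MSB=1: 4 - 8 = -4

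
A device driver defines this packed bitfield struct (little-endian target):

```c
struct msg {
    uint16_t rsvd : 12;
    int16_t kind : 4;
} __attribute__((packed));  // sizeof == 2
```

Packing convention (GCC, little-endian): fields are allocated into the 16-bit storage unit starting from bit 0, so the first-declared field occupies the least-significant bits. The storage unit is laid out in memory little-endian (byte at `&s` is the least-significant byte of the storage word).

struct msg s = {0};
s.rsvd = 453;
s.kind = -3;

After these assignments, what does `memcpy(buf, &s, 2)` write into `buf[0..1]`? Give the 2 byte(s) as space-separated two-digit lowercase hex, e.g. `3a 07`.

c5 d1

rsvd:12 = 453 → 0x1c5 << 0 → word 0x01c5
kind:4 = -3 → 0xd << 12 → word 0xd1c5
word = 0xd1c5 → little-endian bytes:
  [0]=0xc5  [1]=0xd1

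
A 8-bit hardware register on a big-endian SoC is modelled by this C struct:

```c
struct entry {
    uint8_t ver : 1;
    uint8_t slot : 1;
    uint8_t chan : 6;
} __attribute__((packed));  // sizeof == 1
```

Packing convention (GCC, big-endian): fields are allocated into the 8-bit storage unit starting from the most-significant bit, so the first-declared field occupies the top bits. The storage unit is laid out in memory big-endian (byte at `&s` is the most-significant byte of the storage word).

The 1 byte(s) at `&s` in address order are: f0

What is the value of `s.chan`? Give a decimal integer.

[0]=0xf0 (big-endian) → word 0xf0
ver:1 @ bit 7 → (0xf0>>7)&0x1 = 0x1
slot:1 @ bit 6 → (0xf0>>6)&0x1 = 0x1
chan:6 @ bit 0 → (0xf0>>0)&0x3f = 0x30  ←

48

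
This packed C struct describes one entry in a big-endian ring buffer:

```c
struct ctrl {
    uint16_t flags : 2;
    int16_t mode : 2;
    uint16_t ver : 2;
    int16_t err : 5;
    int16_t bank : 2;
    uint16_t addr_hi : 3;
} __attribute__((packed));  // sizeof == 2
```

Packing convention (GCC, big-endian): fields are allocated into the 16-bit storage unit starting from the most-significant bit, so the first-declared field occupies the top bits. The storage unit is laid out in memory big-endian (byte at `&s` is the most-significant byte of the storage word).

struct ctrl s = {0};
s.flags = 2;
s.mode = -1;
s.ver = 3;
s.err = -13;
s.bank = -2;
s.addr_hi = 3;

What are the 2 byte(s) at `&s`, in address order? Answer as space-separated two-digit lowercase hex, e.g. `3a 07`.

be 73

[14+:2] flags=2 & 0x3 = 0x2; word=0x8000
[12+:2] mode=-1 & 0x3 = 0x3; word=0xb000
[10+:2] ver=3 & 0x3 = 0x3; word=0xbc00
[5+:5] err=-13 & 0x1f = 0x13; word=0xbe60
[3+:2] bank=-2 & 0x3 = 0x2; word=0xbe70
[0+:3] addr_hi=3 & 0x7 = 0x3; word=0xbe73
word = 0xbe73 → big-endian bytes:
  [0]=0xbe  [1]=0x73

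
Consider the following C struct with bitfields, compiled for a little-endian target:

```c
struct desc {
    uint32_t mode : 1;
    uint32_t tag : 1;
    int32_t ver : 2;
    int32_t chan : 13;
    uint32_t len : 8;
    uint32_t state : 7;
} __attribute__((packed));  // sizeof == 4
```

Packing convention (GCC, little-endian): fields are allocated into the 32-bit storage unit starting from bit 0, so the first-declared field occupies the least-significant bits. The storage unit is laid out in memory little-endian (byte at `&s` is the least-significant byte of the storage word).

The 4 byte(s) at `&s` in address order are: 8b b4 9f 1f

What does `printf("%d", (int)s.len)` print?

[0]=0x8b [1]=0xb4 [2]=0x9f [3]=0x1f (little-endian) → word 0x1f9fb48b
mode:1 @ bit 0 → (0x1f9fb48b>>0)&0x1 = 0x1
tag:1 @ bit 1 → (0x1f9fb48b>>1)&0x1 = 0x1
ver:2 @ bit 2 → (0x1f9fb48b>>2)&0x3 = 0x2
chan:13 @ bit 4 → (0x1f9fb48b>>4)&0x1fff = 0x1b48
len:8 @ bit 17 → (0x1f9fb48b>>17)&0xff = 0xcf  ←
state:7 @ bit 25 → (0x1f9fb48b>>25)&0x7f = 0xf

207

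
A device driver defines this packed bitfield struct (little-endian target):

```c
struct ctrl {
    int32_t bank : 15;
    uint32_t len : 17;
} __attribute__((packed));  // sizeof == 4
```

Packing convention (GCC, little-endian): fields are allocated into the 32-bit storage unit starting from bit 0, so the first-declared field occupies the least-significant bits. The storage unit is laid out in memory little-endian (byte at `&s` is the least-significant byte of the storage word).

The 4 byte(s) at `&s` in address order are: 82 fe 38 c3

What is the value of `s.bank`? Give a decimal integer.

-382

[0]=0x82 [1]=0xfe [2]=0x38 [3]=0xc3 (little-endian) → word 0xc338fe82
bank:15 @ bit 0 → (0xc338fe82>>0)&0x7fff = 0x7e82  ←
len:17 @ bit 15 → (0xc338fe82>>15)&0x1ffff = 0x18671
bank signed 15b, MSB=1: 32386 - 32768 = -382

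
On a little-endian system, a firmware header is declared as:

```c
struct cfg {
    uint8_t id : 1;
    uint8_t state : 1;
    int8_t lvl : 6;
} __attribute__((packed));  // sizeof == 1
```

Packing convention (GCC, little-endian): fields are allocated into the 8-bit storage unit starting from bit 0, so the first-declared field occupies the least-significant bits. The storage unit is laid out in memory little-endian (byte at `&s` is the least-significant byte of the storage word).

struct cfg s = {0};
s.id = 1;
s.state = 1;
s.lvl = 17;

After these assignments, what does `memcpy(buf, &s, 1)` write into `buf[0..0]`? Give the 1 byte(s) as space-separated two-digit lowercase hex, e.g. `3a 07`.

[0+:1] id=1 & 0x1 = 0x1; word=0x01
[1+:1] state=1 & 0x1 = 0x1; word=0x03
[2+:6] lvl=17 & 0x3f = 0x11; word=0x47
word = 0x47 → little-endian bytes:
  [0]=0x47

47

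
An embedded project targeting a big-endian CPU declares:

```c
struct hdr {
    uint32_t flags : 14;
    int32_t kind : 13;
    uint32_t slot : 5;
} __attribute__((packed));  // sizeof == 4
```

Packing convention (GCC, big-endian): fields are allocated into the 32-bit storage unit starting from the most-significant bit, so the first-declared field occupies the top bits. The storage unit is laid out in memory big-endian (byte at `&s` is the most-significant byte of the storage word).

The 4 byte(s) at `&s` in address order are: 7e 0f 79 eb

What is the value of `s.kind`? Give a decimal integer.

-1073

[0]=0x7e [1]=0x0f [2]=0x79 [3]=0xeb (big-endian) → word 0x7e0f79eb
flags:14 @ bit 18 → (0x7e0f79eb>>18)&0x3fff = 0x1f83
kind:13 @ bit 5 → (0x7e0f79eb>>5)&0x1fff = 0x1bcf  ←
slot:5 @ bit 0 → (0x7e0f79eb>>0)&0x1f = 0xb
kind signed 13b, MSB=1: 7119 - 8192 = -1073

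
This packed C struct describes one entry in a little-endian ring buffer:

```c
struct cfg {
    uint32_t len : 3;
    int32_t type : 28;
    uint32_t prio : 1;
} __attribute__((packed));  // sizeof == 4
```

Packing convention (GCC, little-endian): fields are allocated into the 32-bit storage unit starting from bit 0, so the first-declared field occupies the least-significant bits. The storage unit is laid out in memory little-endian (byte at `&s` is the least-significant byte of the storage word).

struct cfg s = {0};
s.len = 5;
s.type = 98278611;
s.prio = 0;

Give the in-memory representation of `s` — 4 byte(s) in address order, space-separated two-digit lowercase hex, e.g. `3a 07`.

len:3 = 5 → 0x5 << 0 → word 0x00000005
type:28 = 98278611 → 0x5db9cd3 << 3 → word 0x2edce69d
prio:1 = 0 → 0x0 << 31 → word 0x2edce69d
word = 0x2edce69d → little-endian bytes:
  [0]=0x9d  [1]=0xe6  [2]=0xdc  [3]=0x2e

9d e6 dc 2e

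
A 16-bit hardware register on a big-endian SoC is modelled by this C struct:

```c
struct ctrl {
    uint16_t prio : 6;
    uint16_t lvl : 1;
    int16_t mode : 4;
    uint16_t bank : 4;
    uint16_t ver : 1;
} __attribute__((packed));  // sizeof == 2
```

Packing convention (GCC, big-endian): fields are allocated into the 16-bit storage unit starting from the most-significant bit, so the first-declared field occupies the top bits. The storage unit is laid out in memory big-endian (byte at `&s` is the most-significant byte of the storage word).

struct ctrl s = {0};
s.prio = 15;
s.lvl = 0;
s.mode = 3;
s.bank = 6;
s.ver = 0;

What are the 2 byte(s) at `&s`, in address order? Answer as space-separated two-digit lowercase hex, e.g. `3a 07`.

3c 6c

[10+:6] prio=15 & 0x3f = 0xf; word=0x3c00
[9+:1] lvl=0 & 0x1 = 0x0; word=0x3c00
[5+:4] mode=3 & 0xf = 0x3; word=0x3c60
[1+:4] bank=6 & 0xf = 0x6; word=0x3c6c
[0+:1] ver=0 & 0x1 = 0x0; word=0x3c6c
word = 0x3c6c → big-endian bytes:
  [0]=0x3c  [1]=0x6c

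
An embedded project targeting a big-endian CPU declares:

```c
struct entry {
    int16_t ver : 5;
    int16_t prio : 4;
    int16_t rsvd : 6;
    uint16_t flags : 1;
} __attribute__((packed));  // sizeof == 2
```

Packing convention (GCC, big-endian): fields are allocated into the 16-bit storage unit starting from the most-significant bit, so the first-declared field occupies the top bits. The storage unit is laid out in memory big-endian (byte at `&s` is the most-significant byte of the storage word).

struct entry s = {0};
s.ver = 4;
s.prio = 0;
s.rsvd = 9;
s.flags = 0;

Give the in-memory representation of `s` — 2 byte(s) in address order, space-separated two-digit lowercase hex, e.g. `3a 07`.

ver:5 = 4 → 0x4 << 11 → word 0x2000
prio:4 = 0 → 0x0 << 7 → word 0x2000
rsvd:6 = 9 → 0x9 << 1 → word 0x2012
flags:1 = 0 → 0x0 << 0 → word 0x2012
word = 0x2012 → big-endian bytes:
  [0]=0x20  [1]=0x12

20 12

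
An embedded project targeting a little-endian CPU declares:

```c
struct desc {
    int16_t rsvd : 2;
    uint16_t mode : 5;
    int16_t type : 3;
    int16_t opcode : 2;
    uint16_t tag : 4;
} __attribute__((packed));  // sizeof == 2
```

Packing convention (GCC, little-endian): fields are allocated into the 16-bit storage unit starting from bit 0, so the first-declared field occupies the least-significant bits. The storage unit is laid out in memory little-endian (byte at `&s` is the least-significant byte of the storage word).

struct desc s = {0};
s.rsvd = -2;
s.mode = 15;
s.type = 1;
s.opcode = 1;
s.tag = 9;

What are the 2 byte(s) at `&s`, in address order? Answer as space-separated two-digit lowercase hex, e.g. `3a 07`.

be 94

[0+:2] rsvd=-2 & 0x3 = 0x2; word=0x0002
[2+:5] mode=15 & 0x1f = 0xf; word=0x003e
[7+:3] type=1 & 0x7 = 0x1; word=0x00be
[10+:2] opcode=1 & 0x3 = 0x1; word=0x04be
[12+:4] tag=9 & 0xf = 0x9; word=0x94be
word = 0x94be → little-endian bytes:
  [0]=0xbe  [1]=0x94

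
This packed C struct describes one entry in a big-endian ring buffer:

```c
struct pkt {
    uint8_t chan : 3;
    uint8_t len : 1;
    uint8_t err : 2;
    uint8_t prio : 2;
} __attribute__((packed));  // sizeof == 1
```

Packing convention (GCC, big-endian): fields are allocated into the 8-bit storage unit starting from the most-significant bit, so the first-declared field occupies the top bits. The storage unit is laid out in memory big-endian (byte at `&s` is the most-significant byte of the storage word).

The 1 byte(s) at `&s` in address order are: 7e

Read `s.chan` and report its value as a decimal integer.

3

[0]=0x7e (big-endian) → word 0x7e
chan [5+:3] = (word>>5) & 0x7 = 3  ←
len [4+:1] = (word>>4) & 0x1 = 1
err [2+:2] = (word>>2) & 0x3 = 3
prio [0+:2] = (word>>0) & 0x3 = 2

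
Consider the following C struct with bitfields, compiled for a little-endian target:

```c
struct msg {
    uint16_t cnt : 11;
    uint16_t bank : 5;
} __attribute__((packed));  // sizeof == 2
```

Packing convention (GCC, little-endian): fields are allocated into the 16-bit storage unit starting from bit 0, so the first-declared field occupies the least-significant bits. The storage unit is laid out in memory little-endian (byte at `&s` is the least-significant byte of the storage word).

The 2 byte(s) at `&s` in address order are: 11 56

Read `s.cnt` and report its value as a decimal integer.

1553

[0]=0x11 [1]=0x56 (little-endian) → word 0x5611
cnt:11 @ bit 0 → (0x5611>>0)&0x7ff = 0x611  ←
bank:5 @ bit 11 → (0x5611>>11)&0x1f = 0xa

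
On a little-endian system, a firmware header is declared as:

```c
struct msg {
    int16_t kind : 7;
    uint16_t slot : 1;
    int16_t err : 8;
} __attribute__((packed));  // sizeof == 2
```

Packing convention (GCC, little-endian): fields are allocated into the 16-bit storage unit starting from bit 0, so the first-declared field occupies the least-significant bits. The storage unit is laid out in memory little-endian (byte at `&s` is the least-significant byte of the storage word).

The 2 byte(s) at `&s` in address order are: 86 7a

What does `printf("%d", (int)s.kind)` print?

[0]=0x86 [1]=0x7a (little-endian) → word 0x7a86
kind:7 @ bit 0 → (0x7a86>>0)&0x7f = 0x6  ←
slot:1 @ bit 7 → (0x7a86>>7)&0x1 = 0x1
err:8 @ bit 8 → (0x7a86>>8)&0xff = 0x7a
kind signed 7b, MSB=0: value = 6

6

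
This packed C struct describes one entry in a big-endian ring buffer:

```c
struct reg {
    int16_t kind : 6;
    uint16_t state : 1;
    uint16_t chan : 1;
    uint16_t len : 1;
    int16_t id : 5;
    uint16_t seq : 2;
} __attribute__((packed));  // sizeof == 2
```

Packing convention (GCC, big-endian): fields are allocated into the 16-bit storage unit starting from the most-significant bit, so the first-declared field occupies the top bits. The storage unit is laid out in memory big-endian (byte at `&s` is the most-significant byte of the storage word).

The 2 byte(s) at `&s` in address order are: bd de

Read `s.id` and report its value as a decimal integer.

-9

[0]=0xbd [1]=0xde (big-endian) → word 0xbdde
kind [10+:6] = (word>>10) & 0x3f = 47
state [9+:1] = (word>>9) & 0x1 = 0
chan [8+:1] = (word>>8) & 0x1 = 1
len [7+:1] = (word>>7) & 0x1 = 1
id [2+:5] = (word>>2) & 0x1f = 23  ←
seq [0+:2] = (word>>0) & 0x3 = 2
id signed 5b, MSB=1: 23 - 32 = -9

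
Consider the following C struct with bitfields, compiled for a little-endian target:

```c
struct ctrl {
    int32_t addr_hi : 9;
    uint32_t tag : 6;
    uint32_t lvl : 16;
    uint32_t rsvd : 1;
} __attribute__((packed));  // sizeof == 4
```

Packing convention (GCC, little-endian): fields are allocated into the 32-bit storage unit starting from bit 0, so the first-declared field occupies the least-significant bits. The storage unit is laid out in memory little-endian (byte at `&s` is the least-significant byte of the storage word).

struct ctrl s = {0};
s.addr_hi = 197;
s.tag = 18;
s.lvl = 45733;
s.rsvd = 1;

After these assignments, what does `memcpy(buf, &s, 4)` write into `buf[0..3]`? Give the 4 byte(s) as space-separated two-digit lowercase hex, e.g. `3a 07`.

c5 a4 52 d9

[0+:9] addr_hi=197 & 0x1ff = 0xc5; word=0x000000c5
[9+:6] tag=18 & 0x3f = 0x12; word=0x000024c5
[15+:16] lvl=45733 & 0xffff = 0xb2a5; word=0x5952a4c5
[31+:1] rsvd=1 & 0x1 = 0x1; word=0xd952a4c5
word = 0xd952a4c5 → little-endian bytes:
  [0]=0xc5  [1]=0xa4  [2]=0x52  [3]=0xd9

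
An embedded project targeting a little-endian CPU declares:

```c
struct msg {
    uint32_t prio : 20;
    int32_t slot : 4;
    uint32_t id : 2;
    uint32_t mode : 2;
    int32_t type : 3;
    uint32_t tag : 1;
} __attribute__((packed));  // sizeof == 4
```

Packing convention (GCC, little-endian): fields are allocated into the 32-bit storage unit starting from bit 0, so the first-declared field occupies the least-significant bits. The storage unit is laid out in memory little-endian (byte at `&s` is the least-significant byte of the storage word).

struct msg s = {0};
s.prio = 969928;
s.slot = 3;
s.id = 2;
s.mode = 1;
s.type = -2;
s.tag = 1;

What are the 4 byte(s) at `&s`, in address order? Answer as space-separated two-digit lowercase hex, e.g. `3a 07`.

prio:20 = 969928 → 0xeccc8 << 0 → word 0x000eccc8
slot:4 = 3 → 0x3 << 20 → word 0x003eccc8
id:2 = 2 → 0x2 << 24 → word 0x023eccc8
mode:2 = 1 → 0x1 << 26 → word 0x063eccc8
type:3 = -2 → 0x6 << 28 → word 0x663eccc8
tag:1 = 1 → 0x1 << 31 → word 0xe63eccc8
word = 0xe63eccc8 → little-endian bytes:
  [0]=0xc8  [1]=0xcc  [2]=0x3e  [3]=0xe6

c8 cc 3e e6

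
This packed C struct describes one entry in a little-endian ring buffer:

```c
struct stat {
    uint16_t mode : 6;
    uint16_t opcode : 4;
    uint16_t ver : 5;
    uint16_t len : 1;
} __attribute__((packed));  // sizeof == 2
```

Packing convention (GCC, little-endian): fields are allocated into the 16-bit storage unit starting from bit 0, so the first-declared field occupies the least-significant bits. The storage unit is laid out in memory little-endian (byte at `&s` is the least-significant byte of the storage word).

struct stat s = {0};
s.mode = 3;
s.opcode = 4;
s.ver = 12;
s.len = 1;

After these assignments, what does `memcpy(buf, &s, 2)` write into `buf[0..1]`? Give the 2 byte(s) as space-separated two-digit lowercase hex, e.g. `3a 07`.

03 b1

mode:6 = 3 → 0x3 << 0 → word 0x0003
opcode:4 = 4 → 0x4 << 6 → word 0x0103
ver:5 = 12 → 0xc << 10 → word 0x3103
len:1 = 1 → 0x1 << 15 → word 0xb103
word = 0xb103 → little-endian bytes:
  [0]=0x03  [1]=0xb1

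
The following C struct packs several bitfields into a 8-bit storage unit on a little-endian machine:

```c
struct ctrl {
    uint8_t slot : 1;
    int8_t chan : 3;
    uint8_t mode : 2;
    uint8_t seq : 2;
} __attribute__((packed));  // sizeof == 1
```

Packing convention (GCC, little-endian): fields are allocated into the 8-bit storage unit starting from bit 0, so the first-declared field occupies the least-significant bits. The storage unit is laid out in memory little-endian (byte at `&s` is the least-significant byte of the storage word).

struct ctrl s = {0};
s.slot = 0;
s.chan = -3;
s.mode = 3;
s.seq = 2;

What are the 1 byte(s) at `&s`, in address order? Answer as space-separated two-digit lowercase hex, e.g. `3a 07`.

slot (1b) val=0 bits=0x0 at bit 0: 0x00
chan (3b) val=-3 bits=0x5 at bit 1: 0x0a
mode (2b) val=3 bits=0x3 at bit 4: 0x3a
seq (2b) val=2 bits=0x2 at bit 6: 0xba
word = 0xba → little-endian bytes:
  [0]=0xba

ba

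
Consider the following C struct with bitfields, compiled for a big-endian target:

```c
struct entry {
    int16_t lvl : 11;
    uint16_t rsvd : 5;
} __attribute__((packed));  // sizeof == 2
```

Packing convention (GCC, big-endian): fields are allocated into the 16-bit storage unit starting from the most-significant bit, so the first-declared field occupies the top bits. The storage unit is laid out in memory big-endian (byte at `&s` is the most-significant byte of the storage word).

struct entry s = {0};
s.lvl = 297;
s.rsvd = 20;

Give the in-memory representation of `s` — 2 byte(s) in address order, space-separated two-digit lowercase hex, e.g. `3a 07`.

25 34

lvl:11 = 297 → 0x129 << 5 → word 0x2520
rsvd:5 = 20 → 0x14 << 0 → word 0x2534
word = 0x2534 → big-endian bytes:
  [0]=0x25  [1]=0x34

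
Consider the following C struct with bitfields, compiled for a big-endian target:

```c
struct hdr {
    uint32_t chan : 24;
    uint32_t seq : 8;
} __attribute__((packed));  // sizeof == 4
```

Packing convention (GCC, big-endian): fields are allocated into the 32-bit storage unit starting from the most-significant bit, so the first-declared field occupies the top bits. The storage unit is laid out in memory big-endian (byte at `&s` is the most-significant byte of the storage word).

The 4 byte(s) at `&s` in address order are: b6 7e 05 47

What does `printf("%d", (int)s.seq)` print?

71

[0]=0xb6 [1]=0x7e [2]=0x05 [3]=0x47 (big-endian) → word 0xb67e0547
chan:24 @ bit 8 → (0xb67e0547>>8)&0xffffff = 0xb67e05
seq:8 @ bit 0 → (0xb67e0547>>0)&0xff = 0x47  ←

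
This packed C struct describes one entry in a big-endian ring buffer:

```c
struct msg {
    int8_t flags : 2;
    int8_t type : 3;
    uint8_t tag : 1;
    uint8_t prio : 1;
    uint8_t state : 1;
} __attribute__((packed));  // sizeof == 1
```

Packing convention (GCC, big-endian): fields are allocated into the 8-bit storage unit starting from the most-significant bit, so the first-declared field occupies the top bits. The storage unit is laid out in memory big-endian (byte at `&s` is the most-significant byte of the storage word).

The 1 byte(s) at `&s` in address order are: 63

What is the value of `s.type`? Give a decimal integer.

[0]=0x63 (big-endian) → word 0x63
flags [6+:2] = (word>>6) & 0x3 = 1
type [3+:3] = (word>>3) & 0x7 = 4  ←
tag [2+:1] = (word>>2) & 0x1 = 0
prio [1+:1] = (word>>1) & 0x1 = 1
state [0+:1] = (word>>0) & 0x1 = 1
type signed 3b, MSB=1: 4 - 8 = -4

-4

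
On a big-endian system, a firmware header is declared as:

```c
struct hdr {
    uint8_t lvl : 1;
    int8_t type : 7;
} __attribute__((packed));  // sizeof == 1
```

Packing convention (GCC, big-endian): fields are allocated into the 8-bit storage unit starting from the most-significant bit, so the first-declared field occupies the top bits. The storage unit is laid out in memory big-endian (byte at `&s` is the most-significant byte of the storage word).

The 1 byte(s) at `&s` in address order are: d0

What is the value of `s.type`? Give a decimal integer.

-48

[0]=0xd0 (big-endian) → word 0xd0
lvl [7+:1] = (word>>7) & 0x1 = 1
type [0+:7] = (word>>0) & 0x7f = 80  ←
type signed 7b, MSB=1: 80 - 128 = -48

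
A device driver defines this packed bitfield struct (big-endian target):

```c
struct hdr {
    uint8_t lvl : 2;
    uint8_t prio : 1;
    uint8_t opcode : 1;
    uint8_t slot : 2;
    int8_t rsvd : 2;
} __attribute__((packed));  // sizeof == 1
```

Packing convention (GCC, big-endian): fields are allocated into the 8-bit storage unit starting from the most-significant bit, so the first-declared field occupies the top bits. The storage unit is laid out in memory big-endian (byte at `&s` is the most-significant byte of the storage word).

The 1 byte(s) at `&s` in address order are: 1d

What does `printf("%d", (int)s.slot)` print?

[0]=0x1d (big-endian) → word 0x1d
lvl [6+:2] = (word>>6) & 0x3 = 0
prio [5+:1] = (word>>5) & 0x1 = 0
opcode [4+:1] = (word>>4) & 0x1 = 1
slot [2+:2] = (word>>2) & 0x3 = 3  ←
rsvd [0+:2] = (word>>0) & 0x3 = 1

3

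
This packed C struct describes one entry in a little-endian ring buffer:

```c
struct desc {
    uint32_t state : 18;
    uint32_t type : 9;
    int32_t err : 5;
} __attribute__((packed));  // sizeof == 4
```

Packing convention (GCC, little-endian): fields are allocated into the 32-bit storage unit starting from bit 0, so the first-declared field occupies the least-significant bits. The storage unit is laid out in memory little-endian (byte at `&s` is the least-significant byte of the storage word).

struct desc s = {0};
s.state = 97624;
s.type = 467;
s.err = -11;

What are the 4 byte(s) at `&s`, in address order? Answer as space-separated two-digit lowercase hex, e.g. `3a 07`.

state:18 = 97624 → 0x17d58 << 0 → word 0x00017d58
type:9 = 467 → 0x1d3 << 18 → word 0x074d7d58
err:5 = -11 → 0x15 << 27 → word 0xaf4d7d58
word = 0xaf4d7d58 → little-endian bytes:
  [0]=0x58  [1]=0x7d  [2]=0x4d  [3]=0xaf

58 7d 4d af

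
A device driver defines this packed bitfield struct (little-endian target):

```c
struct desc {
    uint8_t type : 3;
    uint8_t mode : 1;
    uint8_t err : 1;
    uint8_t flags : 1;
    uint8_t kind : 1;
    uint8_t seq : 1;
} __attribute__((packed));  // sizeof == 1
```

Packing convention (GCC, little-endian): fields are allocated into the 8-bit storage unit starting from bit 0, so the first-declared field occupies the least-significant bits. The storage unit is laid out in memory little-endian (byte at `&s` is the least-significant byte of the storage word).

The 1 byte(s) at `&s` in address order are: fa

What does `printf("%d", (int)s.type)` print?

2

[0]=0xfa (little-endian) → word 0xfa
type:3 @ bit 0 → (0xfa>>0)&0x7 = 0x2  ←
mode:1 @ bit 3 → (0xfa>>3)&0x1 = 0x1
err:1 @ bit 4 → (0xfa>>4)&0x1 = 0x1
flags:1 @ bit 5 → (0xfa>>5)&0x1 = 0x1
kind:1 @ bit 6 → (0xfa>>6)&0x1 = 0x1
seq:1 @ bit 7 → (0xfa>>7)&0x1 = 0x1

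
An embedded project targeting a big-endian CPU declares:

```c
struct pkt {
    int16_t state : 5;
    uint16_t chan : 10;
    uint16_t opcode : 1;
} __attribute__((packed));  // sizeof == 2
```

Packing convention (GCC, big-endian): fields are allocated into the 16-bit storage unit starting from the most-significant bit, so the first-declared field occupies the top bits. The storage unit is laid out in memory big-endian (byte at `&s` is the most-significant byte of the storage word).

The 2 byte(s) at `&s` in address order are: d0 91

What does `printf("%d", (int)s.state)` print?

[0]=0xd0 [1]=0x91 (big-endian) → word 0xd091
state:5 @ bit 11 → (0xd091>>11)&0x1f = 0x1a  ←
chan:10 @ bit 1 → (0xd091>>1)&0x3ff = 0x48
opcode:1 @ bit 0 → (0xd091>>0)&0x1 = 0x1
state signed 5b, MSB=1: 26 - 32 = -6

-6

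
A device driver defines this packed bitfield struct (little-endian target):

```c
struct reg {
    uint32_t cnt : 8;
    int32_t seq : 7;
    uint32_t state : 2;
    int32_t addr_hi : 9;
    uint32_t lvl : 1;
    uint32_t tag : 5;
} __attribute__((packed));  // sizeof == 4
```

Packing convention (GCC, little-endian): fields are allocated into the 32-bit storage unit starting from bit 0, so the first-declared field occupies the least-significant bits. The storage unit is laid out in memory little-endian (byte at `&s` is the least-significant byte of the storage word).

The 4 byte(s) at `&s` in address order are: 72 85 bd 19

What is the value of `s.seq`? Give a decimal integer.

5

[0]=0x72 [1]=0x85 [2]=0xbd [3]=0x19 (little-endian) → word 0x19bd8572
cnt [0+:8] = (word>>0) & 0xff = 114
seq [8+:7] = (word>>8) & 0x7f = 5  ←
state [15+:2] = (word>>15) & 0x3 = 3
addr_hi [17+:9] = (word>>17) & 0x1ff = 222
lvl [26+:1] = (word>>26) & 0x1 = 0
tag [27+:5] = (word>>27) & 0x1f = 3
seq signed 7b, MSB=0: value = 5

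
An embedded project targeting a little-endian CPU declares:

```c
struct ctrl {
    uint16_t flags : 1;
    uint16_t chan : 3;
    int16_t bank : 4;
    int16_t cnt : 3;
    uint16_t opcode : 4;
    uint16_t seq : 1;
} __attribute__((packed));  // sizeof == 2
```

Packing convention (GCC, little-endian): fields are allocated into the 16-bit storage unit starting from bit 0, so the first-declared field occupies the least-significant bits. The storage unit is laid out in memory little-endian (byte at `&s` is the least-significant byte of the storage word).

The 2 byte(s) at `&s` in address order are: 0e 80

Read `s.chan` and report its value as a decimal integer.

[0]=0x0e [1]=0x80 (little-endian) → word 0x800e
flags [0+:1] = (word>>0) & 0x1 = 0
chan [1+:3] = (word>>1) & 0x7 = 7  ←
bank [4+:4] = (word>>4) & 0xf = 0
cnt [8+:3] = (word>>8) & 0x7 = 0
opcode [11+:4] = (word>>11) & 0xf = 0
seq [15+:1] = (word>>15) & 0x1 = 1

7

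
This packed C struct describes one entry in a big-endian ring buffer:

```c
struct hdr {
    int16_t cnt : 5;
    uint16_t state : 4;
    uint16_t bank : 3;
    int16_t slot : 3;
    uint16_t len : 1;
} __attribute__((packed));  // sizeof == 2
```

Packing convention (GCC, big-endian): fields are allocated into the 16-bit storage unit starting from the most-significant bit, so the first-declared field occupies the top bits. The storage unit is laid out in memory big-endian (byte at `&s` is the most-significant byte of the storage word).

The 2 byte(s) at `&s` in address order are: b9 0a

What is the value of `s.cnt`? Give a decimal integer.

-9

[0]=0xb9 [1]=0x0a (big-endian) → word 0xb90a
cnt [11+:5] = (word>>11) & 0x1f = 23  ←
state [7+:4] = (word>>7) & 0xf = 2
bank [4+:3] = (word>>4) & 0x7 = 0
slot [1+:3] = (word>>1) & 0x7 = 5
len [0+:1] = (word>>0) & 0x1 = 0
cnt signed 5b, MSB=1: 23 - 32 = -9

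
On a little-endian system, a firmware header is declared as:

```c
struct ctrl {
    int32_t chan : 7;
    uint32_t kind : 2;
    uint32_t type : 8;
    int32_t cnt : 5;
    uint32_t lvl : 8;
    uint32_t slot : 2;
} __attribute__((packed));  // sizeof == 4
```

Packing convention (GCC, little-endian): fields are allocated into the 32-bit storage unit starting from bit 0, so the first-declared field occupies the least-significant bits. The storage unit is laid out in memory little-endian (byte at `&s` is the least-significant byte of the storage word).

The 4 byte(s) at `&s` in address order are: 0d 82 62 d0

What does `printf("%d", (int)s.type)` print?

[0]=0x0d [1]=0x82 [2]=0x62 [3]=0xd0 (little-endian) → word 0xd062820d
chan [0+:7] = (word>>0) & 0x7f = 13
kind [7+:2] = (word>>7) & 0x3 = 0
type [9+:8] = (word>>9) & 0xff = 65  ←
cnt [17+:5] = (word>>17) & 0x1f = 17
lvl [22+:8] = (word>>22) & 0xff = 65
slot [30+:2] = (word>>30) & 0x3 = 3

65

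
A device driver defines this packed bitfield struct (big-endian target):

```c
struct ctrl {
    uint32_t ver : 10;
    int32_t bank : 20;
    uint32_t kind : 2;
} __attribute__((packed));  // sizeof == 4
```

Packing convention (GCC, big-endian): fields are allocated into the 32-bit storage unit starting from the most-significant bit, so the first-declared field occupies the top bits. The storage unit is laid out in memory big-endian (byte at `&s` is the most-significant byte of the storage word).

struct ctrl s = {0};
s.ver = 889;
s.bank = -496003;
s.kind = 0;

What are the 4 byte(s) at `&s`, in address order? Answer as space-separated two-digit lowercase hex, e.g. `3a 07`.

de 61 b9 f4

[22+:10] ver=889 & 0x3ff = 0x379; word=0xde400000
[2+:20] bank=-496003 & 0xfffff = 0x86e7d; word=0xde61b9f4
[0+:2] kind=0 & 0x3 = 0x0; word=0xde61b9f4
word = 0xde61b9f4 → big-endian bytes:
  [0]=0xde  [1]=0x61  [2]=0xb9  [3]=0xf4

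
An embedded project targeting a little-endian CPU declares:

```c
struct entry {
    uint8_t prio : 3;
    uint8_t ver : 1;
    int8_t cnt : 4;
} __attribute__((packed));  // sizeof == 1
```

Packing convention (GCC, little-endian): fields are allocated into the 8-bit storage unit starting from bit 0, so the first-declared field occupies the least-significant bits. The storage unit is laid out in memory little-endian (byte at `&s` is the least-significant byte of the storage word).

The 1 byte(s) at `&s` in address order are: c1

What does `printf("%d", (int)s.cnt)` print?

[0]=0xc1 (little-endian) → word 0xc1
prio [0+:3] = (word>>0) & 0x7 = 1
ver [3+:1] = (word>>3) & 0x1 = 0
cnt [4+:4] = (word>>4) & 0xf = 12  ←
cnt signed 4b, MSB=1: 12 - 16 = -4

-4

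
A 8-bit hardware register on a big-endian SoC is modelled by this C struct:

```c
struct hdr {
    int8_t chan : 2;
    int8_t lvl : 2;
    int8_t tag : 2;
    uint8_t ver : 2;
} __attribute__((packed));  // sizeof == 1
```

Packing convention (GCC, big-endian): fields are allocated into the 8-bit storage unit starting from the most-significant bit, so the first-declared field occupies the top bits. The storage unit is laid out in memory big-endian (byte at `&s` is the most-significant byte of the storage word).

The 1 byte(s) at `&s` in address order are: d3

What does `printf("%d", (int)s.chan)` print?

-1

[0]=0xd3 (big-endian) → word 0xd3
chan [6+:2] = (word>>6) & 0x3 = 3  ←
lvl [4+:2] = (word>>4) & 0x3 = 1
tag [2+:2] = (word>>2) & 0x3 = 0
ver [0+:2] = (word>>0) & 0x3 = 3
chan signed 2b, MSB=1: 3 - 4 = -1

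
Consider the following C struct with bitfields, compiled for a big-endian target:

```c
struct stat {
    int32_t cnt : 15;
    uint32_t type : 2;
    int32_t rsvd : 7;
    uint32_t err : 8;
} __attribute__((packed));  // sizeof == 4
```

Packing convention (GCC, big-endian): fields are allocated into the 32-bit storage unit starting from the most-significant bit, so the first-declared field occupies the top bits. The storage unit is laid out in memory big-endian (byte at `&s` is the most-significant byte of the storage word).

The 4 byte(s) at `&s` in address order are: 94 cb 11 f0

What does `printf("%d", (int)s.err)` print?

240

[0]=0x94 [1]=0xcb [2]=0x11 [3]=0xf0 (big-endian) → word 0x94cb11f0
cnt:15 @ bit 17 → (0x94cb11f0>>17)&0x7fff = 0x4a65
type:2 @ bit 15 → (0x94cb11f0>>15)&0x3 = 0x2
rsvd:7 @ bit 8 → (0x94cb11f0>>8)&0x7f = 0x11
err:8 @ bit 0 → (0x94cb11f0>>0)&0xff = 0xf0  ←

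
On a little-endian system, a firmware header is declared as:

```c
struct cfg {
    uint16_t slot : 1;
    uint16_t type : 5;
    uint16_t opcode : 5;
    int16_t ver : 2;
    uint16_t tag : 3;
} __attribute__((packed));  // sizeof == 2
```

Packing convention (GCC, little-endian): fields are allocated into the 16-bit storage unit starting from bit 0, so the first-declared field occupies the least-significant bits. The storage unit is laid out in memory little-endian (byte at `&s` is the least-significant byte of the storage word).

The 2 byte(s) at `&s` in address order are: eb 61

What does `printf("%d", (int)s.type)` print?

[0]=0xeb [1]=0x61 (little-endian) → word 0x61eb
slot [0+:1] = (word>>0) & 0x1 = 1
type [1+:5] = (word>>1) & 0x1f = 21  ←
opcode [6+:5] = (word>>6) & 0x1f = 7
ver [11+:2] = (word>>11) & 0x3 = 0
tag [13+:3] = (word>>13) & 0x7 = 3

21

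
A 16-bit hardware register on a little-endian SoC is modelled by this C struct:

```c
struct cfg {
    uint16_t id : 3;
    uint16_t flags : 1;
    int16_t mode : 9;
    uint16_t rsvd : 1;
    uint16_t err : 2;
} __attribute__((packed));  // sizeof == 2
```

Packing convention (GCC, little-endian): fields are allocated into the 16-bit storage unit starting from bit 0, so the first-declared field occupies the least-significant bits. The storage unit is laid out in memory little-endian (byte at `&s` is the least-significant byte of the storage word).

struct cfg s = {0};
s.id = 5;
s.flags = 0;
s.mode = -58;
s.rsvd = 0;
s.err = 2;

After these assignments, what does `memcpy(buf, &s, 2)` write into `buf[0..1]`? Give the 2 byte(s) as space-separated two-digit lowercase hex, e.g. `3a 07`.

65 9c

id (3b) val=5 bits=0x5 at bit 0: 0x0005
flags (1b) val=0 bits=0x0 at bit 3: 0x0005
mode (9b) val=-58 bits=0x1c6 at bit 4: 0x1c65
rsvd (1b) val=0 bits=0x0 at bit 13: 0x1c65
err (2b) val=2 bits=0x2 at bit 14: 0x9c65
word = 0x9c65 → little-endian bytes:
  [0]=0x65  [1]=0x9c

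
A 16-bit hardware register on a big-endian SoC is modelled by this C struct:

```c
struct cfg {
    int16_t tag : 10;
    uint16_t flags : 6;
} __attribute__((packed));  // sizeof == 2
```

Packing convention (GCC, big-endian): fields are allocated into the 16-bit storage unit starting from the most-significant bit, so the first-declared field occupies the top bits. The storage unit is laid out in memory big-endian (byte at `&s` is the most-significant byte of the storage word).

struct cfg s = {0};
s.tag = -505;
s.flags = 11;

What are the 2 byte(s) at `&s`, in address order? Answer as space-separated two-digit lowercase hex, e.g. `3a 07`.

tag (10b) val=-505 bits=0x207 at bit 6: 0x81c0
flags (6b) val=11 bits=0xb at bit 0: 0x81cb
word = 0x81cb → big-endian bytes:
  [0]=0x81  [1]=0xcb

81 cb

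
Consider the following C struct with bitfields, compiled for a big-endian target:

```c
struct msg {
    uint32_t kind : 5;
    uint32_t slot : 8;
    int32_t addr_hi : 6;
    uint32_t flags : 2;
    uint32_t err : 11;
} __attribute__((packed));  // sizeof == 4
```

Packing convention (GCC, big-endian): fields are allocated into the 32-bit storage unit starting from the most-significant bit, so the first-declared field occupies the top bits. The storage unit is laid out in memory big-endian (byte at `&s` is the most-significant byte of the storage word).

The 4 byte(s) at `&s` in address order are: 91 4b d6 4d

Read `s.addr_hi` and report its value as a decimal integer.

30

[0]=0x91 [1]=0x4b [2]=0xd6 [3]=0x4d (big-endian) → word 0x914bd64d
kind [27+:5] = (word>>27) & 0x1f = 18
slot [19+:8] = (word>>19) & 0xff = 41
addr_hi [13+:6] = (word>>13) & 0x3f = 30  ←
flags [11+:2] = (word>>11) & 0x3 = 2
err [0+:11] = (word>>0) & 0x7ff = 1613
addr_hi signed 6b, MSB=0: value = 30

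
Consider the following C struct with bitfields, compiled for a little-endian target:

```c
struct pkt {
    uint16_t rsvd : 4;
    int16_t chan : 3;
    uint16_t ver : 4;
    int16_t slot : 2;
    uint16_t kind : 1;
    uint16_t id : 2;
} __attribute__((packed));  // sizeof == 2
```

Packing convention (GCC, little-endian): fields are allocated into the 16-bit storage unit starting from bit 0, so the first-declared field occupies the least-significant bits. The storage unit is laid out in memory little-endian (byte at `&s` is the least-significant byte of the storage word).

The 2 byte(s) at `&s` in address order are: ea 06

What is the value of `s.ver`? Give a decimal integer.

13

[0]=0xea [1]=0x06 (little-endian) → word 0x06ea
rsvd:4 @ bit 0 → (0x06ea>>0)&0xf = 0xa
chan:3 @ bit 4 → (0x06ea>>4)&0x7 = 0x6
ver:4 @ bit 7 → (0x06ea>>7)&0xf = 0xd  ←
slot:2 @ bit 11 → (0x06ea>>11)&0x3 = 0x0
kind:1 @ bit 13 → (0x06ea>>13)&0x1 = 0x0
id:2 @ bit 14 → (0x06ea>>14)&0x3 = 0x0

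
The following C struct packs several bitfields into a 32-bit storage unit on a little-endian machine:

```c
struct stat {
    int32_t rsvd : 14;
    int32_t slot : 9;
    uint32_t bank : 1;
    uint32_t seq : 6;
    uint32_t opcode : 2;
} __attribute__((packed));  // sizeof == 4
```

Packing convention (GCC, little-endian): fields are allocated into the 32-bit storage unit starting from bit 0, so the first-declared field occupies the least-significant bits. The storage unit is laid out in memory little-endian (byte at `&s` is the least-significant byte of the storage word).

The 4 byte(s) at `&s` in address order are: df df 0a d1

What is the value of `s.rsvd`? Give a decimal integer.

8159

[0]=0xdf [1]=0xdf [2]=0x0a [3]=0xd1 (little-endian) → word 0xd10adfdf
rsvd [0+:14] = (word>>0) & 0x3fff = 8159  ←
slot [14+:9] = (word>>14) & 0x1ff = 43
bank [23+:1] = (word>>23) & 0x1 = 0
seq [24+:6] = (word>>24) & 0x3f = 17
opcode [30+:2] = (word>>30) & 0x3 = 3
rsvd signed 14b, MSB=0: value = 8159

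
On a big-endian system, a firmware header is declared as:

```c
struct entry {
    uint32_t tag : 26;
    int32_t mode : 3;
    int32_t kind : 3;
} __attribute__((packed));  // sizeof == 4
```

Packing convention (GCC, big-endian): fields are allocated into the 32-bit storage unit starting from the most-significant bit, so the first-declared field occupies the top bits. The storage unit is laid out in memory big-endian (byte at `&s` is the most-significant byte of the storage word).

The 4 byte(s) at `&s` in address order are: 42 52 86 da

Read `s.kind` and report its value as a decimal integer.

[0]=0x42 [1]=0x52 [2]=0x86 [3]=0xda (big-endian) → word 0x425286da
tag [6+:26] = (word>>6) & 0x3ffffff = 17386011
mode [3+:3] = (word>>3) & 0x7 = 3
kind [0+:3] = (word>>0) & 0x7 = 2  ←
kind signed 3b, MSB=0: value = 2

2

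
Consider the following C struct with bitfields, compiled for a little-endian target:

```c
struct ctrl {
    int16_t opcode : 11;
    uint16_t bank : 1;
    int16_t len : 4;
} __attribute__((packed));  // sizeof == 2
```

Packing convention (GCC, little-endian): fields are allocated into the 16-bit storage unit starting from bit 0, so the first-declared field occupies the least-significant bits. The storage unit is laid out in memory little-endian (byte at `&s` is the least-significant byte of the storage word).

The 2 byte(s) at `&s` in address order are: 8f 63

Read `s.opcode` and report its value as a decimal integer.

911

[0]=0x8f [1]=0x63 (little-endian) → word 0x638f
opcode [0+:11] = (word>>0) & 0x7ff = 911  ←
bank [11+:1] = (word>>11) & 0x1 = 0
len [12+:4] = (word>>12) & 0xf = 6
opcode signed 11b, MSB=0: value = 911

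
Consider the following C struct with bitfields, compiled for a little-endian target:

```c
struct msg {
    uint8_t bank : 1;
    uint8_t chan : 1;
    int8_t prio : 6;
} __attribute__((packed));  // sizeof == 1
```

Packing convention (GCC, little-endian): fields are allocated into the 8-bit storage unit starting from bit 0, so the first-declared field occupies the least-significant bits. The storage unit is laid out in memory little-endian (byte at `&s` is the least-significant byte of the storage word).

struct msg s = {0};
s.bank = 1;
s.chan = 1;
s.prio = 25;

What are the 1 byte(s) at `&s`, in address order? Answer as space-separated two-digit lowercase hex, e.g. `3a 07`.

bank:1 = 1 → 0x1 << 0 → word 0x01
chan:1 = 1 → 0x1 << 1 → word 0x03
prio:6 = 25 → 0x19 << 2 → word 0x67
word = 0x67 → little-endian bytes:
  [0]=0x67

67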